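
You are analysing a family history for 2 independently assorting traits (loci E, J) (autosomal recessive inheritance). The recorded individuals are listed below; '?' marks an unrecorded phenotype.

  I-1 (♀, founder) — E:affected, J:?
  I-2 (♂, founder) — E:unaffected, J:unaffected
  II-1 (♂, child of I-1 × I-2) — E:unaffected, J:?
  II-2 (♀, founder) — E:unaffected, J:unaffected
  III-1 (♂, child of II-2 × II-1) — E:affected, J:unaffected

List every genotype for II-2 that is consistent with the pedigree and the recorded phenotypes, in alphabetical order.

II-2 ∈ {Ee JJ, Ee Jj}

E/I-1 aff ·: ee
E/I-2 un ·: EE|Ee
E/II-1 un I-1×I-2: Ee
E/II-2 un ·: Ee
E/III-1 aff II-2×II-1: ee
⇒ E over [I-1,I-2,II-1,II-2,III-1]: 2 consistent
J/I-1 ? ·: JJ|Jj|jj
J/I-2 un ·: JJ|Jj
J/II-1 ? I-1×I-2: JJ|Jj|jj
J/II-2 un ·: JJ|Jj
J/III-1 un II-2×II-1: JJ|Jj
⇒ J over [I-1,I-2,II-1,II-2,III-1]: 36 consistent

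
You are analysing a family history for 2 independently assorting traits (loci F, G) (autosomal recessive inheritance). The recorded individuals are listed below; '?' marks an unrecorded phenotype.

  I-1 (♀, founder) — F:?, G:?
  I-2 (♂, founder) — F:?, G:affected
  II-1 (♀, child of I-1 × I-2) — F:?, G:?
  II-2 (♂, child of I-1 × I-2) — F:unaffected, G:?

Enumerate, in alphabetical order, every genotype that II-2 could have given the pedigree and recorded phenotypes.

II-2 ∈ {FF Gg, FF gg, Ff Gg, Ff gg}

F/I-1 ? ·: FF|Ff|ff
F/I-2 ? ·: FF|Ff|ff
F/II-1 ? I-1×I-2: FF|Ff|ff
F/II-2 un I-1×I-2: FF|Ff
⇒ F over [I-1,I-2,II-1,II-2]: 21 consistent
G/I-1 ? ·: GG|Gg|gg
G/I-2 aff ·: gg
G/II-1 ? I-1×I-2: Gg|gg
G/II-2 ? I-1×I-2: Gg|gg
⇒ G over [I-1,I-2,II-1,II-2]: 6 consistent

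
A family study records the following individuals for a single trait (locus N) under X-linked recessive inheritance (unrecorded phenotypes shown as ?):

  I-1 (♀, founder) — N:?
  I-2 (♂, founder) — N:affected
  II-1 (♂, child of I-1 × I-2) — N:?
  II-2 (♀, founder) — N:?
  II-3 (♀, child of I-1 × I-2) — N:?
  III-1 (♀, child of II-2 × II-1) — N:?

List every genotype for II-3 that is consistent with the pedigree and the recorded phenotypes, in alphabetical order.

N/I-1 ? ·: X^NX^N|X^NX^n|X^nX^n
N/I-2 aff ·: X^nY
N/II-1 ? I-1×I-2: X^NY|X^nY
N/II-2 ? ·: X^NX^N|X^NX^n|X^nX^n
N/II-3 ? I-1×I-2: X^NX^n|X^nX^n
N/III-1 ? II-2×II-1: X^NX^N|X^NX^n|X^nX^n
⇒ N over [I-1,I-2,II-1,II-2,II-3,III-1]: 24 consistent

II-3 ∈ {X^NX^n, X^nX^n}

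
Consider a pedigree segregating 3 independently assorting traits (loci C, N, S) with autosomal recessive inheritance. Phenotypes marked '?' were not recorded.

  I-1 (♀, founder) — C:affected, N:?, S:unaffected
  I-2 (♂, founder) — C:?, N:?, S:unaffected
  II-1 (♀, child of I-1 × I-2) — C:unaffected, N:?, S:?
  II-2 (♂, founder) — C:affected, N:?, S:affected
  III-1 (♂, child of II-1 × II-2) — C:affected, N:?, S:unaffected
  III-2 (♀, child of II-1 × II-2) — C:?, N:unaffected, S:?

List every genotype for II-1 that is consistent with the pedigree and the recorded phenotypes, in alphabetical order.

C/I-1 aff ·: cc
C/I-2 ? ·: CC|Cc
C/II-1 un I-1×I-2: Cc
C/II-2 aff ·: cc
C/III-1 aff II-1×II-2: cc
C/III-2 ? II-1×II-2: Cc|cc
⇒ C over [I-1,I-2,II-1,II-2,III-1,III-2]: 4 consistent
N/I-1 ? ·: NN|Nn|nn
N/I-2 ? ·: NN|Nn|nn
N/II-1 ? I-1×I-2: NN|Nn|nn
N/II-2 ? ·: NN|Nn|nn
N/III-1 ? II-1×II-2: NN|Nn|nn
N/III-2 un II-1×II-2: NN|Nn
⇒ N over [I-1,I-2,II-1,II-2,III-1,III-2]: 120 consistent
S/I-1 un ·: SS|Ss
S/I-2 un ·: SS|Ss
S/II-1 ? I-1×I-2: SS|Ss
S/II-2 aff ·: ss
S/III-1 un II-1×II-2: Ss
S/III-2 ? II-1×II-2: Ss|ss
⇒ S over [I-1,I-2,II-1,II-2,III-1,III-2]: 10 consistent

II-1 ∈ {Cc NN SS, Cc NN Ss, Cc Nn SS, Cc Nn Ss, Cc nn SS, Cc nn Ss}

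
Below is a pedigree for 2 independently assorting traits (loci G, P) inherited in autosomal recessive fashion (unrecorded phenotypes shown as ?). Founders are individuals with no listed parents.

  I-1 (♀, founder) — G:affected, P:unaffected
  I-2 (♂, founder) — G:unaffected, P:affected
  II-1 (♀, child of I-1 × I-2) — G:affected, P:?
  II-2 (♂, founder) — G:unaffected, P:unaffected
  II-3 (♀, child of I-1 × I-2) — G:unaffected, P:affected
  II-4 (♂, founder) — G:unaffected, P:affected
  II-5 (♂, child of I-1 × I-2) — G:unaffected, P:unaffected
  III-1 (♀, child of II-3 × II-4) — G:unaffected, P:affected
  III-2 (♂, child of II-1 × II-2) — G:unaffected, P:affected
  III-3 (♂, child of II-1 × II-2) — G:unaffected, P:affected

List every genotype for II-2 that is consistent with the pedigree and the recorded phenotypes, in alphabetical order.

II-2 ∈ {GG Pp, Gg Pp}

G/I-1 aff ·: gg
G/I-2 un ·: Gg
G/II-1 aff I-1×I-2: gg
G/II-2 un ·: GG|Gg
G/II-3 un I-1×I-2: Gg
G/II-4 un ·: GG|Gg
G/II-5 un I-1×I-2: Gg
G/III-1 un II-3×II-4: GG|Gg
G/III-2 un II-1×II-2: Gg
G/III-3 un II-1×II-2: Gg
⇒ G over [I-1,I-2,II-1,II-2,II-3,II-4,II-5,III-1,III-2,III-3]: 8 consistent
P/I-1 un ·: Pp
P/I-2 aff ·: pp
P/II-1 ? I-1×I-2: Pp|pp
P/II-2 un ·: Pp
P/II-3 aff I-1×I-2: pp
P/II-4 aff ·: pp
P/II-5 un I-1×I-2: Pp
P/III-1 aff II-3×II-4: pp
P/III-2 aff II-1×II-2: pp
P/III-3 aff II-1×II-2: pp
⇒ P over [I-1,I-2,II-1,II-2,II-3,II-4,II-5,III-1,III-2,III-3]: 2 consistent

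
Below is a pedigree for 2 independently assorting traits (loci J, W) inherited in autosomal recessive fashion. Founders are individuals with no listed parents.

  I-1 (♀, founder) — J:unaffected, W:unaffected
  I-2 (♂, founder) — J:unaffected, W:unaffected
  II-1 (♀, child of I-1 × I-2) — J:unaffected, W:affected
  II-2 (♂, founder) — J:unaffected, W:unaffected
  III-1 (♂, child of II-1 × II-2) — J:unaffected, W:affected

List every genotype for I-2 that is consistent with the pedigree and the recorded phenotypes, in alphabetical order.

I-2 ∈ {JJ Ww, Jj Ww}

J/I-1 un ·: JJ|Jj
J/I-2 un ·: JJ|Jj
J/II-1 un I-1×I-2: JJ|Jj
J/II-2 un ·: JJ|Jj
J/III-1 un II-1×II-2: JJ|Jj
⇒ J over [I-1,I-2,II-1,II-2,III-1]: 24 consistent
W/I-1 un ·: Ww
W/I-2 un ·: Ww
W/II-1 aff I-1×I-2: ww
W/II-2 un ·: Ww
W/III-1 aff II-1×II-2: ww
⇒ W over [I-1,I-2,II-1,II-2,III-1]: 1 consistent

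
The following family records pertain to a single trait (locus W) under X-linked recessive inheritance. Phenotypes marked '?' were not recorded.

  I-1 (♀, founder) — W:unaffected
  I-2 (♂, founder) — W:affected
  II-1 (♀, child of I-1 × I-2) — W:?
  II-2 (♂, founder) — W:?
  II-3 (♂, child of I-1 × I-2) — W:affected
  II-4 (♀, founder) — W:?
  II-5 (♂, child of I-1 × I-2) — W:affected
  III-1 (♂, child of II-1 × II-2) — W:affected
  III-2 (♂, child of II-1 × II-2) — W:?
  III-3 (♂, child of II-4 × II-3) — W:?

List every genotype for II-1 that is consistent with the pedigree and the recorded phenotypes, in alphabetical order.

II-1 ∈ {X^WX^w, X^wX^w}

W/I-1 un ·: X^WX^w
W/I-2 aff ·: X^wY
W/II-1 ? I-1×I-2: X^WX^w|X^wX^w
W/II-2 ? ·: X^WY|X^wY
W/II-3 aff I-1×I-2: X^wY
W/II-4 ? ·: X^WX^W|X^WX^w|X^wX^w
W/II-5 aff I-1×I-2: X^wY
W/III-1 aff II-1×II-2: X^wY
W/III-2 ? II-1×II-2: X^WY|X^wY
W/III-3 ? II-4×II-3: X^WY|X^wY
⇒ W over [I-1,I-2,II-1,II-2,II-3,II-4,II-5,III-1,III-2,III-3]: 24 consistent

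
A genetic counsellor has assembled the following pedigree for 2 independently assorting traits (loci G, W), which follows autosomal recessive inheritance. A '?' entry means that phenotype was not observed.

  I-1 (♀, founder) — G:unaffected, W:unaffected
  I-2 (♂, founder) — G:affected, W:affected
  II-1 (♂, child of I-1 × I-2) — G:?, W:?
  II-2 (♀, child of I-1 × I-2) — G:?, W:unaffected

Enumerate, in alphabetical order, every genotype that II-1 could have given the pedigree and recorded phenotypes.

G/I-1 un ·: GG|Gg
G/I-2 aff ·: gg
G/II-1 ? I-1×I-2: Gg|gg
G/II-2 ? I-1×I-2: Gg|gg
⇒ G over [I-1,I-2,II-1,II-2]: 5 consistent
W/I-1 un ·: WW|Ww
W/I-2 aff ·: ww
W/II-1 ? I-1×I-2: Ww|ww
W/II-2 un I-1×I-2: Ww
⇒ W over [I-1,I-2,II-1,II-2]: 3 consistent

II-1 ∈ {Gg Ww, Gg ww, gg Ww, gg ww}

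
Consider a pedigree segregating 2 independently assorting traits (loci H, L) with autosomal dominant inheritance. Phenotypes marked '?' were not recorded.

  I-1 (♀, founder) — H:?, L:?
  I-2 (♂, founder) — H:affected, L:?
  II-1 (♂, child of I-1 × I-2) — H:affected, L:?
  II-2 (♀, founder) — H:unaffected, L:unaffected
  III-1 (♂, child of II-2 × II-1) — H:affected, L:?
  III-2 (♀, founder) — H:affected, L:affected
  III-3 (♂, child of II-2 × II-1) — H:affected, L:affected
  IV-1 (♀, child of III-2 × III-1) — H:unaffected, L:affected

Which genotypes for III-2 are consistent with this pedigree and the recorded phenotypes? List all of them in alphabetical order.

III-2 ∈ {Hh LL, Hh Ll}

H/I-1 ? ·: hh|Hh|HH
H/I-2 aff ·: Hh|HH
H/II-1 aff I-1×I-2: Hh|HH
H/II-2 un ·: hh
H/III-1 aff II-2×II-1: Hh
H/III-2 aff ·: Hh
H/III-3 aff II-2×II-1: Hh
H/IV-1 un III-2×III-1: hh
⇒ H over [I-1,I-2,II-1,II-2,III-1,III-2,III-3,IV-1]: 9 consistent
L/I-1 ? ·: ll|Ll|LL
L/I-2 ? ·: ll|Ll|LL
L/II-1 ? I-1×I-2: Ll|LL
L/II-2 un ·: ll
L/III-1 ? II-2×II-1: ll|Ll
L/III-2 aff ·: Ll|LL
L/III-3 aff II-2×II-1: Ll
L/IV-1 aff III-2×III-1: Ll|LL
⇒ L over [I-1,I-2,II-1,II-2,III-1,III-2,III-3,IV-1]: 58 consistent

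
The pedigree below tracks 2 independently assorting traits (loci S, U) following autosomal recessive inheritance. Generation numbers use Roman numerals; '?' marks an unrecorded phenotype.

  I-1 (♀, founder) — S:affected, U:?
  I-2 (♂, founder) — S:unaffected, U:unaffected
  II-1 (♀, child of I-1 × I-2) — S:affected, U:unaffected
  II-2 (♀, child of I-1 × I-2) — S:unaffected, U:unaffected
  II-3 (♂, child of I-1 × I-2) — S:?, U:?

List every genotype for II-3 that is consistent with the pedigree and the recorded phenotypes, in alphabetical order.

S/I-1 aff ·: ss
S/I-2 un ·: Ss
S/II-1 aff I-1×I-2: ss
S/II-2 un I-1×I-2: Ss
S/II-3 ? I-1×I-2: Ss|ss
⇒ S over [I-1,I-2,II-1,II-2,II-3]: 2 consistent
U/I-1 ? ·: UU|Uu|uu
U/I-2 un ·: UU|Uu
U/II-1 un I-1×I-2: UU|Uu
U/II-2 un I-1×I-2: UU|Uu
U/II-3 ? I-1×I-2: UU|Uu|uu
⇒ U over [I-1,I-2,II-1,II-2,II-3]: 32 consistent

II-3 ∈ {Ss UU, Ss Uu, Ss uu, ss UU, ss Uu, ss uu}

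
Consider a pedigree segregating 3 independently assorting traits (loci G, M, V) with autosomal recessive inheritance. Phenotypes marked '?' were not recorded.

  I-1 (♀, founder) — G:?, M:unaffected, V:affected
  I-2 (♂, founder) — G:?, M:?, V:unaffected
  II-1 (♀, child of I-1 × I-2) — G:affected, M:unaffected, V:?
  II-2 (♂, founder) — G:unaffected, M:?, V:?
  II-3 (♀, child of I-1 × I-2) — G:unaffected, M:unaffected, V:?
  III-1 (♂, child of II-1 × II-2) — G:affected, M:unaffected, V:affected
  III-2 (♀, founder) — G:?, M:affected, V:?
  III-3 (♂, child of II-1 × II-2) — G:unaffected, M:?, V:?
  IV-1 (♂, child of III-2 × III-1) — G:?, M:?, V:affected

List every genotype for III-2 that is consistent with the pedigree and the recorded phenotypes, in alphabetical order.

III-2 ∈ {GG mm Vv, GG mm vv, Gg mm Vv, Gg mm vv, gg mm Vv, gg mm vv}

G/I-1 ? ·: Gg|gg
G/I-2 ? ·: Gg|gg
G/II-1 aff I-1×I-2: gg
G/II-2 un ·: Gg
G/II-3 un I-1×I-2: GG|Gg
G/III-1 aff II-1×II-2: gg
G/III-2 ? ·: GG|Gg|gg
G/III-3 un II-1×II-2: Gg
G/IV-1 ? III-2×III-1: Gg|gg
⇒ G over [I-1,I-2,II-1,II-2,II-3,III-1,III-2,III-3,IV-1]: 16 consistent
M/I-1 un ·: MM|Mm
M/I-2 ? ·: MM|Mm|mm
M/II-1 un I-1×I-2: MM|Mm
M/II-2 ? ·: MM|Mm|mm
M/II-3 un I-1×I-2: MM|Mm
M/III-1 un II-1×II-2: MM|Mm
M/III-2 aff ·: mm
M/III-3 ? II-1×II-2: MM|Mm|mm
M/IV-1 ? III-2×III-1: Mm|mm
⇒ M over [I-1,I-2,II-1,II-2,II-3,III-1,III-2,III-3,IV-1]: 215 consistent
V/I-1 aff ·: vv
V/I-2 un ·: VV|Vv
V/II-1 ? I-1×I-2: Vv|vv
V/II-2 ? ·: Vv|vv
V/II-3 ? I-1×I-2: Vv|vv
V/III-1 aff II-1×II-2: vv
V/III-2 ? ·: Vv|vv
V/III-3 ? II-1×II-2: VV|Vv|vv
V/IV-1 aff III-2×III-1: vv
⇒ V over [I-1,I-2,II-1,II-2,II-3,III-1,III-2,III-3,IV-1]: 42 consistent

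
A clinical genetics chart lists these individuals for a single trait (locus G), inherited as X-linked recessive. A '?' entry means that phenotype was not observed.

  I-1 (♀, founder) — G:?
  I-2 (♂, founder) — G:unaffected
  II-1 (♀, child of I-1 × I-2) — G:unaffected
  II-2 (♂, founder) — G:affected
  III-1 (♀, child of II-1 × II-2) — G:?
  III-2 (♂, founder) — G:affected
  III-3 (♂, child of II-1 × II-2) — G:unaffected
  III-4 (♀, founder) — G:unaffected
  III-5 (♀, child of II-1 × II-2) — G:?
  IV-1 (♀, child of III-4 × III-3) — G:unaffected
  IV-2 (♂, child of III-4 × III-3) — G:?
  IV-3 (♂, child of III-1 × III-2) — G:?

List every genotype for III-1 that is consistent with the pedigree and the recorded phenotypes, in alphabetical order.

G/I-1 ? ·: X^GX^G|X^GX^g|X^gX^g
G/I-2 un ·: X^GY
G/II-1 un I-1×I-2: X^GX^G|X^GX^g
G/II-2 aff ·: X^gY
G/III-1 ? II-1×II-2: X^GX^g|X^gX^g
G/III-2 aff ·: X^gY
G/III-3 un II-1×II-2: X^GY
G/III-4 un ·: X^GX^G|X^GX^g
G/III-5 ? II-1×II-2: X^GX^g|X^gX^g
G/IV-1 un III-4×III-3: X^GX^G|X^GX^g
G/IV-2 ? III-4×III-3: X^GY|X^gY
G/IV-3 ? III-1×III-2: X^GY|X^gY
⇒ G over [I-1,I-2,II-1,II-2,III-1,III-2,III-3,III-4,III-5,IV-1,IV-2,IV-3]: 80 consistent

III-1 ∈ {X^GX^g, X^gX^g}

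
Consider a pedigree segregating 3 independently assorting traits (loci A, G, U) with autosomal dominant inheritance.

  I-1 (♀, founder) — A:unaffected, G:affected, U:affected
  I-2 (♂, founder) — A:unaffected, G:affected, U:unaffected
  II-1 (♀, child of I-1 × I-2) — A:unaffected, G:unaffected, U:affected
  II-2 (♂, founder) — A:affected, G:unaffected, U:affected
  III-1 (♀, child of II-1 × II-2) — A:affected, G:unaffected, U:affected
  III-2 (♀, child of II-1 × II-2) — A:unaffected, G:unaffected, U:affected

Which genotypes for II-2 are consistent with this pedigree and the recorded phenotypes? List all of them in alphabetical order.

II-2 ∈ {Aa gg UU, Aa gg Uu}

A/I-1 un ·: aa
A/I-2 un ·: aa
A/II-1 un I-1×I-2: aa
A/II-2 aff ·: Aa
A/III-1 aff II-1×II-2: Aa
A/III-2 un II-1×II-2: aa
⇒ A over [I-1,I-2,II-1,II-2,III-1,III-2]: 1 consistent
G/I-1 aff ·: Gg
G/I-2 aff ·: Gg
G/II-1 un I-1×I-2: gg
G/II-2 un ·: gg
G/III-1 un II-1×II-2: gg
G/III-2 un II-1×II-2: gg
⇒ G over [I-1,I-2,II-1,II-2,III-1,III-2]: 1 consistent
U/I-1 aff ·: Uu|UU
U/I-2 un ·: uu
U/II-1 aff I-1×I-2: Uu
U/II-2 aff ·: Uu|UU
U/III-1 aff II-1×II-2: Uu|UU
U/III-2 aff II-1×II-2: Uu|UU
⇒ U over [I-1,I-2,II-1,II-2,III-1,III-2]: 16 consistent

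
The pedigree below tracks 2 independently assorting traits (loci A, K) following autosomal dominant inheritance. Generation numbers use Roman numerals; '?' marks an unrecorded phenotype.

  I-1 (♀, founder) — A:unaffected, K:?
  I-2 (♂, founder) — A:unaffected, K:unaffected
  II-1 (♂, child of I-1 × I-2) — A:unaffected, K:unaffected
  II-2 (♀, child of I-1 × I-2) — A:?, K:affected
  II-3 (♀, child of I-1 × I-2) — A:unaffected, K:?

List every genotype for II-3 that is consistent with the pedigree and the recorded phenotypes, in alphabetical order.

A/I-1 un ·: aa
A/I-2 un ·: aa
A/II-1 un I-1×I-2: aa
A/II-2 ? I-1×I-2: aa
A/II-3 un I-1×I-2: aa
⇒ A over [I-1,I-2,II-1,II-2,II-3]: 1 consistent
K/I-1 ? ·: Kk
K/I-2 un ·: kk
K/II-1 un I-1×I-2: kk
K/II-2 aff I-1×I-2: Kk
K/II-3 ? I-1×I-2: kk|Kk
⇒ K over [I-1,I-2,II-1,II-2,II-3]: 2 consistent

II-3 ∈ {aa Kk, aa kk}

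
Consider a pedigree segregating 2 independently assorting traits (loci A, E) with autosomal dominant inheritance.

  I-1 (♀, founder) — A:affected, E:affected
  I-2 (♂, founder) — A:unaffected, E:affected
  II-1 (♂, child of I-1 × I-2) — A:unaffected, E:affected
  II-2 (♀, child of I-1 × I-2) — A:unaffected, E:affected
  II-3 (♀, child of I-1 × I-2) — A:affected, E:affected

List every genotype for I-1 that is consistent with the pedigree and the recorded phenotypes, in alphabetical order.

I-1 ∈ {Aa EE, Aa Ee}

A/I-1 aff ·: Aa
A/I-2 un ·: aa
A/II-1 un I-1×I-2: aa
A/II-2 un I-1×I-2: aa
A/II-3 aff I-1×I-2: Aa
⇒ A over [I-1,I-2,II-1,II-2,II-3]: 1 consistent
E/I-1 aff ·: Ee|EE
E/I-2 aff ·: Ee|EE
E/II-1 aff I-1×I-2: Ee|EE
E/II-2 aff I-1×I-2: Ee|EE
E/II-3 aff I-1×I-2: Ee|EE
⇒ E over [I-1,I-2,II-1,II-2,II-3]: 25 consistent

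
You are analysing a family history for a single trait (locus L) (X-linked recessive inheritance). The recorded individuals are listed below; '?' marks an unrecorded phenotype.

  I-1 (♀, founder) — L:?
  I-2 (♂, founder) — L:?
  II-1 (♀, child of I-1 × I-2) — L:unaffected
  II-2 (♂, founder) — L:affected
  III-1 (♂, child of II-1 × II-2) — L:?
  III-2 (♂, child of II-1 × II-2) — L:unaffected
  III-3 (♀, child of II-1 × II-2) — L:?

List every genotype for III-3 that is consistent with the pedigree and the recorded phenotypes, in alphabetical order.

L/I-1 ? ·: X^LX^L|X^LX^l|X^lX^l
L/I-2 ? ·: X^LY|X^lY
L/II-1 un I-1×I-2: X^LX^L|X^LX^l
L/II-2 aff ·: X^lY
L/III-1 ? II-1×II-2: X^LY|X^lY
L/III-2 un II-1×II-2: X^LY
L/III-3 ? II-1×II-2: X^LX^l|X^lX^l
⇒ L over [I-1,I-2,II-1,II-2,III-1,III-2,III-3]: 18 consistent

III-3 ∈ {X^LX^l, X^lX^l}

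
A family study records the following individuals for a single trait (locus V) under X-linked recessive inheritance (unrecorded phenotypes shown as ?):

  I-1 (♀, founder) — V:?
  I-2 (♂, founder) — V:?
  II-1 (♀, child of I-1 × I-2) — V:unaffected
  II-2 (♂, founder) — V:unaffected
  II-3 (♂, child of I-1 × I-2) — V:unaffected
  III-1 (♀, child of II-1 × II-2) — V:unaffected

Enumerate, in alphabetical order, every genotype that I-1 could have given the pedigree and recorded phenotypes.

I-1 ∈ {X^VX^V, X^VX^v}

V/I-1 ? ·: X^VX^V|X^VX^v
V/I-2 ? ·: X^VY|X^vY
V/II-1 un I-1×I-2: X^VX^V|X^VX^v
V/II-2 un ·: X^VY
V/II-3 un I-1×I-2: X^VY
V/III-1 un II-1×II-2: X^VX^V|X^VX^v
⇒ V over [I-1,I-2,II-1,II-2,II-3,III-1]: 8 consistent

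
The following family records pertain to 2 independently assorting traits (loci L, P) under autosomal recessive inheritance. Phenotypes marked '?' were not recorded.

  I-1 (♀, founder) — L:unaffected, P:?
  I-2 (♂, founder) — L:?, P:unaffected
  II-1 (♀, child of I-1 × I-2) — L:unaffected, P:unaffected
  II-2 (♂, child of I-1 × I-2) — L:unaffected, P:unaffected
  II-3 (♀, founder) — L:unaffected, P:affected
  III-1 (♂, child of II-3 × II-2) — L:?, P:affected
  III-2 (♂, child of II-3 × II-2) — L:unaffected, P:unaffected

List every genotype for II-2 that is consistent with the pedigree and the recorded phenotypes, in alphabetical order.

L/I-1 un ·: LL|Ll
L/I-2 ? ·: LL|Ll|ll
L/II-1 un I-1×I-2: LL|Ll
L/II-2 un I-1×I-2: LL|Ll
L/II-3 un ·: LL|Ll
L/III-1 ? II-3×II-2: LL|Ll|ll
L/III-2 un II-3×II-2: LL|Ll
⇒ L over [I-1,I-2,II-1,II-2,II-3,III-1,III-2]: 115 consistent
P/I-1 ? ·: PP|Pp|pp
P/I-2 un ·: PP|Pp
P/II-1 un I-1×I-2: PP|Pp
P/II-2 un I-1×I-2: Pp
P/II-3 aff ·: pp
P/III-1 aff II-3×II-2: pp
P/III-2 un II-3×II-2: Pp
⇒ P over [I-1,I-2,II-1,II-2,II-3,III-1,III-2]: 8 consistent

II-2 ∈ {LL Pp, Ll Pp}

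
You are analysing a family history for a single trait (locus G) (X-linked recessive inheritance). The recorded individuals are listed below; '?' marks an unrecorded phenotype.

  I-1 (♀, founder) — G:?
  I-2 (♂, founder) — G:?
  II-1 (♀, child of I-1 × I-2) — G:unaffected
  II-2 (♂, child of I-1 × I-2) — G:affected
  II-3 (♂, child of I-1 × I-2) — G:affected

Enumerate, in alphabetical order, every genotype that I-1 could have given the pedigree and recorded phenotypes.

I-1 ∈ {X^GX^g, X^gX^g}

G/I-1 ? ·: X^GX^g|X^gX^g
G/I-2 ? ·: X^GY|X^gY
G/II-1 un I-1×I-2: X^GX^G|X^GX^g
G/II-2 aff I-1×I-2: X^gY
G/II-3 aff I-1×I-2: X^gY
⇒ G over [I-1,I-2,II-1,II-2,II-3]: 4 consistent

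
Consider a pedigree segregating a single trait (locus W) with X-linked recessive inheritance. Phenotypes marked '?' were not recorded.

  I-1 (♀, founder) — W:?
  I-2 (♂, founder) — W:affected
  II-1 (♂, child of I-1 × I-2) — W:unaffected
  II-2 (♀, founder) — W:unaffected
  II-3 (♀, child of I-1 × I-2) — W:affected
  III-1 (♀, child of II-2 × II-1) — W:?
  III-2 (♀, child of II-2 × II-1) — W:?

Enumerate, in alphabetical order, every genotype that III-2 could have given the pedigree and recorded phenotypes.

III-2 ∈ {X^WX^W, X^WX^w}

W/I-1 ? ·: X^WX^w
W/I-2 aff ·: X^wY
W/II-1 un I-1×I-2: X^WY
W/II-2 un ·: X^WX^W|X^WX^w
W/II-3 aff I-1×I-2: X^wX^w
W/III-1 ? II-2×II-1: X^WX^W|X^WX^w
W/III-2 ? II-2×II-1: X^WX^W|X^WX^w
⇒ W over [I-1,I-2,II-1,II-2,II-3,III-1,III-2]: 5 consistent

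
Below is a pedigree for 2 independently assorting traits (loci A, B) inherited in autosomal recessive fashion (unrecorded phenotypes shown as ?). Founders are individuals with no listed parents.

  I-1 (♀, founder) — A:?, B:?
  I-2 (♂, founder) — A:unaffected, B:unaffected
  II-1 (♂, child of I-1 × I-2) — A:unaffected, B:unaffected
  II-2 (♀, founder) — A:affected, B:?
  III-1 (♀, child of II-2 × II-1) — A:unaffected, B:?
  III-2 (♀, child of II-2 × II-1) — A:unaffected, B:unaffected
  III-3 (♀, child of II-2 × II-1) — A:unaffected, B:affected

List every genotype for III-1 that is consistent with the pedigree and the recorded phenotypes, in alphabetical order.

A/I-1 ? ·: AA|Aa|aa
A/I-2 un ·: AA|Aa
A/II-1 un I-1×I-2: AA|Aa
A/II-2 aff ·: aa
A/III-1 un II-2×II-1: Aa
A/III-2 un II-2×II-1: Aa
A/III-3 un II-2×II-1: Aa
⇒ A over [I-1,I-2,II-1,II-2,III-1,III-2,III-3]: 9 consistent
B/I-1 ? ·: BB|Bb|bb
B/I-2 un ·: BB|Bb
B/II-1 un I-1×I-2: Bb
B/II-2 ? ·: Bb|bb
B/III-1 ? II-2×II-1: BB|Bb|bb
B/III-2 un II-2×II-1: BB|Bb
B/III-3 aff II-2×II-1: bb
⇒ B over [I-1,I-2,II-1,II-2,III-1,III-2,III-3]: 40 consistent

III-1 ∈ {Aa BB, Aa Bb, Aa bb}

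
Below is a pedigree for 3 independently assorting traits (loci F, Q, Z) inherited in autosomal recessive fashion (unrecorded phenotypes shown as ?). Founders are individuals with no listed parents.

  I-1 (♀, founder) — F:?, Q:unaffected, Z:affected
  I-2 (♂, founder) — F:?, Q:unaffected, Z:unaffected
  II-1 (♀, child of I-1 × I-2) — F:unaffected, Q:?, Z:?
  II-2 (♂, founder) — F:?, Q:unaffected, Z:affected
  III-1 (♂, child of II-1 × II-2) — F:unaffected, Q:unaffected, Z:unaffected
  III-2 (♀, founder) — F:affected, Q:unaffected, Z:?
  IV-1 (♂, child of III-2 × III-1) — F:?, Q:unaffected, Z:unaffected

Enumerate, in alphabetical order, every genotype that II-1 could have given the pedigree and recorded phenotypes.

F/I-1 ? ·: FF|Ff|ff
F/I-2 ? ·: FF|Ff|ff
F/II-1 un I-1×I-2: FF|Ff
F/II-2 ? ·: FF|Ff|ff
F/III-1 un II-1×II-2: FF|Ff
F/III-2 aff ·: ff
F/IV-1 ? III-2×III-1: Ff|ff
⇒ F over [I-1,I-2,II-1,II-2,III-1,III-2,IV-1]: 80 consistent
Q/I-1 un ·: QQ|Qq
Q/I-2 un ·: QQ|Qq
Q/II-1 ? I-1×I-2: QQ|Qq|qq
Q/II-2 un ·: QQ|Qq
Q/III-1 un II-1×II-2: QQ|Qq
Q/III-2 un ·: QQ|Qq
Q/IV-1 un III-2×III-1: QQ|Qq
⇒ Q over [I-1,I-2,II-1,II-2,III-1,III-2,IV-1]: 90 consistent
Z/I-1 aff ·: zz
Z/I-2 un ·: ZZ|Zz
Z/II-1 ? I-1×I-2: Zz
Z/II-2 aff ·: zz
Z/III-1 un II-1×II-2: Zz
Z/III-2 ? ·: ZZ|Zz|zz
Z/IV-1 un III-2×III-1: ZZ|Zz
⇒ Z over [I-1,I-2,II-1,II-2,III-1,III-2,IV-1]: 10 consistent

II-1 ∈ {FF QQ Zz, FF Qq Zz, FF qq Zz, Ff QQ Zz, Ff Qq Zz, Ff qq Zz}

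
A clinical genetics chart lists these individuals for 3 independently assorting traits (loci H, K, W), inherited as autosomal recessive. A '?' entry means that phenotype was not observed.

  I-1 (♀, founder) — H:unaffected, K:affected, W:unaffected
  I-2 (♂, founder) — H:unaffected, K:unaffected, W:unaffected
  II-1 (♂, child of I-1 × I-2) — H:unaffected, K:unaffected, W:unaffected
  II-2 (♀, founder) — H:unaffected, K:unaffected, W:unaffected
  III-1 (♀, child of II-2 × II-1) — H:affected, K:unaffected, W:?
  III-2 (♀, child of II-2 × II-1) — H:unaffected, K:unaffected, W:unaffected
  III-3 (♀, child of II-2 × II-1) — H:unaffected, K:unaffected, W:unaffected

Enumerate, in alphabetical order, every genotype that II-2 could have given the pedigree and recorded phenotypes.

H/I-1 un ·: HH|Hh
H/I-2 un ·: HH|Hh
H/II-1 un I-1×I-2: Hh
H/II-2 un ·: Hh
H/III-1 aff II-2×II-1: hh
H/III-2 un II-2×II-1: HH|Hh
H/III-3 un II-2×II-1: HH|Hh
⇒ H over [I-1,I-2,II-1,II-2,III-1,III-2,III-3]: 12 consistent
K/I-1 aff ·: kk
K/I-2 un ·: KK|Kk
K/II-1 un I-1×I-2: Kk
K/II-2 un ·: KK|Kk
K/III-1 un II-2×II-1: KK|Kk
K/III-2 un II-2×II-1: KK|Kk
K/III-3 un II-2×II-1: KK|Kk
⇒ K over [I-1,I-2,II-1,II-2,III-1,III-2,III-3]: 32 consistent
W/I-1 un ·: WW|Ww
W/I-2 un ·: WW|Ww
W/II-1 un I-1×I-2: WW|Ww
W/II-2 un ·: WW|Ww
W/III-1 ? II-2×II-1: WW|Ww|ww
W/III-2 un II-2×II-1: WW|Ww
W/III-3 un II-2×II-1: WW|Ww
⇒ W over [I-1,I-2,II-1,II-2,III-1,III-2,III-3]: 96 consistent

II-2 ∈ {Hh KK WW, Hh KK Ww, Hh Kk WW, Hh Kk Ww}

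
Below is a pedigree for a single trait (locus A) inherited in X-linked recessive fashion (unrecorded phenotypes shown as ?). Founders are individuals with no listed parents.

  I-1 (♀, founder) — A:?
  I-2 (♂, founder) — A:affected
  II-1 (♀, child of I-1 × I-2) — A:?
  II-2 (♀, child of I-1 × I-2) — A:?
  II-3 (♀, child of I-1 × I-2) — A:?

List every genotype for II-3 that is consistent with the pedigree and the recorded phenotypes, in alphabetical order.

A/I-1 ? ·: X^AX^A|X^AX^a|X^aX^a
A/I-2 aff ·: X^aY
A/II-1 ? I-1×I-2: X^AX^a|X^aX^a
A/II-2 ? I-1×I-2: X^AX^a|X^aX^a
A/II-3 ? I-1×I-2: X^AX^a|X^aX^a
⇒ A over [I-1,I-2,II-1,II-2,II-3]: 10 consistent

II-3 ∈ {X^AX^a, X^aX^a}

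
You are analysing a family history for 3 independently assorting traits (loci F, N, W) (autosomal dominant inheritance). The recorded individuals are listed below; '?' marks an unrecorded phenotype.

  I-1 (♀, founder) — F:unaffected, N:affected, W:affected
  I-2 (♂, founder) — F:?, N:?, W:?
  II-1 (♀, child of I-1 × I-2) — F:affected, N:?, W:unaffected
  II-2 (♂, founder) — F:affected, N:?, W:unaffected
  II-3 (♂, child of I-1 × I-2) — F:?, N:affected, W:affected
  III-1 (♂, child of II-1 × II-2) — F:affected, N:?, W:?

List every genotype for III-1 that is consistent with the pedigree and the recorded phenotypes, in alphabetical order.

F/I-1 un ·: ff
F/I-2 ? ·: Ff|FF
F/II-1 aff I-1×I-2: Ff
F/II-2 aff ·: Ff|FF
F/II-3 ? I-1×I-2: ff|Ff
F/III-1 aff II-1×II-2: Ff|FF
⇒ F over [I-1,I-2,II-1,II-2,II-3,III-1]: 12 consistent
N/I-1 aff ·: Nn|NN
N/I-2 ? ·: nn|Nn|NN
N/II-1 ? I-1×I-2: nn|Nn|NN
N/II-2 ? ·: nn|Nn|NN
N/II-3 aff I-1×I-2: Nn|NN
N/III-1 ? II-1×II-2: nn|Nn|NN
⇒ N over [I-1,I-2,II-1,II-2,II-3,III-1]: 96 consistent
W/I-1 aff ·: Ww
W/I-2 ? ·: ww|Ww
W/II-1 un I-1×I-2: ww
W/II-2 un ·: ww
W/II-3 aff I-1×I-2: Ww|WW
W/III-1 ? II-1×II-2: ww
⇒ W over [I-1,I-2,II-1,II-2,II-3,III-1]: 3 consistent

III-1 ∈ {FF NN ww, FF Nn ww, FF nn ww, Ff NN ww, Ff Nn ww, Ff nn ww}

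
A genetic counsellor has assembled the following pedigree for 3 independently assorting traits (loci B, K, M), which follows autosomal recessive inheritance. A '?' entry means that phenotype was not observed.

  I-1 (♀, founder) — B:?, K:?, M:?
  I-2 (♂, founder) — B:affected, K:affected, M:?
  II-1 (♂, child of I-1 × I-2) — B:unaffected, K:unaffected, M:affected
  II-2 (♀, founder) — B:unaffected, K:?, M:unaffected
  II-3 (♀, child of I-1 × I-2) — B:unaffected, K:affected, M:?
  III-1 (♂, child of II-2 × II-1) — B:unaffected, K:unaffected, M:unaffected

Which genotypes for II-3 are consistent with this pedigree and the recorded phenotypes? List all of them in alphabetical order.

B/I-1 ? ·: BB|Bb
B/I-2 aff ·: bb
B/II-1 un I-1×I-2: Bb
B/II-2 un ·: BB|Bb
B/II-3 un I-1×I-2: Bb
B/III-1 un II-2×II-1: BB|Bb
⇒ B over [I-1,I-2,II-1,II-2,II-3,III-1]: 8 consistent
K/I-1 ? ·: Kk
K/I-2 aff ·: kk
K/II-1 un I-1×I-2: Kk
K/II-2 ? ·: KK|Kk|kk
K/II-3 aff I-1×I-2: kk
K/III-1 un II-2×II-1: KK|Kk
⇒ K over [I-1,I-2,II-1,II-2,II-3,III-1]: 5 consistent
M/I-1 ? ·: Mm|mm
M/I-2 ? ·: Mm|mm
M/II-1 aff I-1×I-2: mm
M/II-2 un ·: MM|Mm
M/II-3 ? I-1×I-2: MM|Mm|mm
M/III-1 un II-2×II-1: Mm
⇒ M over [I-1,I-2,II-1,II-2,II-3,III-1]: 16 consistent

II-3 ∈ {Bb kk MM, Bb kk Mm, Bb kk mm}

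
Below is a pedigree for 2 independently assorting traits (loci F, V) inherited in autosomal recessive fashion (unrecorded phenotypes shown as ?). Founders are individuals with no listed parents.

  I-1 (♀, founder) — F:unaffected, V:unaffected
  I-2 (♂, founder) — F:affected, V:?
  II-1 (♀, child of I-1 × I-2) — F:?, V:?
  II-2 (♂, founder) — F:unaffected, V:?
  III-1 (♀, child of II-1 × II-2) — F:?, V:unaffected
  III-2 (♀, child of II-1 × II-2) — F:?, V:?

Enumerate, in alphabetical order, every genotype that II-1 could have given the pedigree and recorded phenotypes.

F/I-1 un ·: FF|Ff
F/I-2 aff ·: ff
F/II-1 ? I-1×I-2: Ff|ff
F/II-2 un ·: FF|Ff
F/III-1 ? II-1×II-2: FF|Ff|ff
F/III-2 ? II-1×II-2: FF|Ff|ff
⇒ F over [I-1,I-2,II-1,II-2,III-1,III-2]: 31 consistent
V/I-1 un ·: VV|Vv
V/I-2 ? ·: VV|Vv|vv
V/II-1 ? I-1×I-2: VV|Vv|vv
V/II-2 ? ·: VV|Vv|vv
V/III-1 un II-1×II-2: VV|Vv
V/III-2 ? II-1×II-2: VV|Vv|vv
⇒ V over [I-1,I-2,II-1,II-2,III-1,III-2]: 90 consistent

II-1 ∈ {Ff VV, Ff Vv, Ff vv, ff VV, ff Vv, ff vv}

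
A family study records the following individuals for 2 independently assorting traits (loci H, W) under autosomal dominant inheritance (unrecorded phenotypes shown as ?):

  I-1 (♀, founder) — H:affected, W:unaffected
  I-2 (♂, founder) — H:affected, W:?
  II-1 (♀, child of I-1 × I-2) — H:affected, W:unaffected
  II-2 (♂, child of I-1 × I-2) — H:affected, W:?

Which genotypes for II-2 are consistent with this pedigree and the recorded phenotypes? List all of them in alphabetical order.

H/I-1 aff ·: Hh|HH
H/I-2 aff ·: Hh|HH
H/II-1 aff I-1×I-2: Hh|HH
H/II-2 aff I-1×I-2: Hh|HH
⇒ H over [I-1,I-2,II-1,II-2]: 13 consistent
W/I-1 un ·: ww
W/I-2 ? ·: ww|Ww
W/II-1 un I-1×I-2: ww
W/II-2 ? I-1×I-2: ww|Ww
⇒ W over [I-1,I-2,II-1,II-2]: 3 consistent

II-2 ∈ {HH Ww, HH ww, Hh Ww, Hh ww}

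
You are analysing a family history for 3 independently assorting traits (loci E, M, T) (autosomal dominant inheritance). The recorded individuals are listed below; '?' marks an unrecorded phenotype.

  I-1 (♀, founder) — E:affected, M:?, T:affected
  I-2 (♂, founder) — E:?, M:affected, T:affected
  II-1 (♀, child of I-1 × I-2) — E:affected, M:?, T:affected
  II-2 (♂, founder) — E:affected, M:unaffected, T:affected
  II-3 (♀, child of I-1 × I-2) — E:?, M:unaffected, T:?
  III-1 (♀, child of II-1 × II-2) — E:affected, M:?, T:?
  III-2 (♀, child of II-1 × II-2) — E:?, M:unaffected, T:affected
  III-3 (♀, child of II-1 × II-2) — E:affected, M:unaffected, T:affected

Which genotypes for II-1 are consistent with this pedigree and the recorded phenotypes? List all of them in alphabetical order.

II-1 ∈ {EE Mm TT, EE Mm Tt, EE mm TT, EE mm Tt, Ee Mm TT, Ee Mm Tt, Ee mm TT, Ee mm Tt}

E/I-1 aff ·: Ee|EE
E/I-2 ? ·: ee|Ee|EE
E/II-1 aff I-1×I-2: Ee|EE
E/II-2 aff ·: Ee|EE
E/II-3 ? I-1×I-2: ee|Ee|EE
E/III-1 aff II-1×II-2: Ee|EE
E/III-2 ? II-1×II-2: ee|Ee|EE
E/III-3 aff II-1×II-2: Ee|EE
⇒ E over [I-1,I-2,II-1,II-2,II-3,III-1,III-2,III-3]: 272 consistent
M/I-1 ? ·: mm|Mm
M/I-2 aff ·: Mm
M/II-1 ? I-1×I-2: mm|Mm
M/II-2 un ·: mm
M/II-3 un I-1×I-2: mm
M/III-1 ? II-1×II-2: mm|Mm
M/III-2 un II-1×II-2: mm
M/III-3 un II-1×II-2: mm
⇒ M over [I-1,I-2,II-1,II-2,II-3,III-1,III-2,III-3]: 6 consistent
T/I-1 aff ·: Tt|TT
T/I-2 aff ·: Tt|TT
T/II-1 aff I-1×I-2: Tt|TT
T/II-2 aff ·: Tt|TT
T/II-3 ? I-1×I-2: tt|Tt|TT
T/III-1 ? II-1×II-2: tt|Tt|TT
T/III-2 aff II-1×II-2: Tt|TT
T/III-3 aff II-1×II-2: Tt|TT
⇒ T over [I-1,I-2,II-1,II-2,II-3,III-1,III-2,III-3]: 212 consistent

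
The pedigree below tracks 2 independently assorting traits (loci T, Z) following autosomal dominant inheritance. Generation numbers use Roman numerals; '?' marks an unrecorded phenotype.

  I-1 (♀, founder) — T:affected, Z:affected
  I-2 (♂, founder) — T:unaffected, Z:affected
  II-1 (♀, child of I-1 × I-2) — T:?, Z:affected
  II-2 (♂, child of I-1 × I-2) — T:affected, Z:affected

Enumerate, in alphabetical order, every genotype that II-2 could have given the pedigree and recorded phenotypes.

T/I-1 aff ·: Tt|TT
T/I-2 un ·: tt
T/II-1 ? I-1×I-2: tt|Tt
T/II-2 aff I-1×I-2: Tt
⇒ T over [I-1,I-2,II-1,II-2]: 3 consistent
Z/I-1 aff ·: Zz|ZZ
Z/I-2 aff ·: Zz|ZZ
Z/II-1 aff I-1×I-2: Zz|ZZ
Z/II-2 aff I-1×I-2: Zz|ZZ
⇒ Z over [I-1,I-2,II-1,II-2]: 13 consistent

II-2 ∈ {Tt ZZ, Tt Zz}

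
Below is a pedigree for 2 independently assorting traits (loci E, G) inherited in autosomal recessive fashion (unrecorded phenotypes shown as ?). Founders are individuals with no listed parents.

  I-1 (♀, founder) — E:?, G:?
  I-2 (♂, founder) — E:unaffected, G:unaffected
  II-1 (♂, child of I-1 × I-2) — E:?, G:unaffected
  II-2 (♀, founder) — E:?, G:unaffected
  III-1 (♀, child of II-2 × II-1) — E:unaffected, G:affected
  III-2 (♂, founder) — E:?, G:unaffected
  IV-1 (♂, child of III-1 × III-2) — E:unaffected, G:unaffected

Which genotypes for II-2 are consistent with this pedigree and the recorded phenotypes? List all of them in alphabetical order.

E/I-1 ? ·: EE|Ee|ee
E/I-2 un ·: EE|Ee
E/II-1 ? I-1×I-2: EE|Ee|ee
E/II-2 ? ·: EE|Ee|ee
E/III-1 un II-2×II-1: EE|Ee
E/III-2 ? ·: EE|Ee|ee
E/IV-1 un III-1×III-2: EE|Ee
⇒ E over [I-1,I-2,II-1,II-2,III-1,III-2,IV-1]: 207 consistent
G/I-1 ? ·: GG|Gg|gg
G/I-2 un ·: GG|Gg
G/II-1 un I-1×I-2: Gg
G/II-2 un ·: Gg
G/III-1 aff II-2×II-1: gg
G/III-2 un ·: GG|Gg
G/IV-1 un III-1×III-2: Gg
⇒ G over [I-1,I-2,II-1,II-2,III-1,III-2,IV-1]: 10 consistent

II-2 ∈ {EE Gg, Ee Gg, ee Gg}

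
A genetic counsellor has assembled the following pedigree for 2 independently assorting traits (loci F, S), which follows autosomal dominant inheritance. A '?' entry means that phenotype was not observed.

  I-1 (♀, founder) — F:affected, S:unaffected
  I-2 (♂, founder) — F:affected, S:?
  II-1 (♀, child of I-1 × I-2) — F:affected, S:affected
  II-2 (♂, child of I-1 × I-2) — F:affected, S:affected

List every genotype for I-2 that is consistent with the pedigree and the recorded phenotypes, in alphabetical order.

F/I-1 aff ·: Ff|FF
F/I-2 aff ·: Ff|FF
F/II-1 aff I-1×I-2: Ff|FF
F/II-2 aff I-1×I-2: Ff|FF
⇒ F over [I-1,I-2,II-1,II-2]: 13 consistent
S/I-1 un ·: ss
S/I-2 ? ·: Ss|SS
S/II-1 aff I-1×I-2: Ss
S/II-2 aff I-1×I-2: Ss
⇒ S over [I-1,I-2,II-1,II-2]: 2 consistent

I-2 ∈ {FF SS, FF Ss, Ff SS, Ff Ss}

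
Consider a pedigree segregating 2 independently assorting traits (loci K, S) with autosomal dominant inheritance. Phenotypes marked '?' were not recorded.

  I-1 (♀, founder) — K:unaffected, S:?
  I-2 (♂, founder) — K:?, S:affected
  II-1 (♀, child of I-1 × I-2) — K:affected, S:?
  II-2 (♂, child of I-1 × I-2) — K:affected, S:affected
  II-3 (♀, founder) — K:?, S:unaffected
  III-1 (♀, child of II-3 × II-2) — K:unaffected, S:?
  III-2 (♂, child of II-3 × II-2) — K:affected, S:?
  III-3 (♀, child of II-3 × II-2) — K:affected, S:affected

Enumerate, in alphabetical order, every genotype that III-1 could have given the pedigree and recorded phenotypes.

K/I-1 un ·: kk
K/I-2 ? ·: Kk|KK
K/II-1 aff I-1×I-2: Kk
K/II-2 aff I-1×I-2: Kk
K/II-3 ? ·: kk|Kk
K/III-1 un II-3×II-2: kk
K/III-2 aff II-3×II-2: Kk|KK
K/III-3 aff II-3×II-2: Kk|KK
⇒ K over [I-1,I-2,II-1,II-2,II-3,III-1,III-2,III-3]: 10 consistent
S/I-1 ? ·: ss|Ss|SS
S/I-2 aff ·: Ss|SS
S/II-1 ? I-1×I-2: ss|Ss|SS
S/II-2 aff I-1×I-2: Ss|SS
S/II-3 un ·: ss
S/III-1 ? II-3×II-2: ss|Ss
S/III-2 ? II-3×II-2: ss|Ss
S/III-3 aff II-3×II-2: Ss
⇒ S over [I-1,I-2,II-1,II-2,II-3,III-1,III-2,III-3]: 48 consistent

III-1 ∈ {kk Ss, kk ss}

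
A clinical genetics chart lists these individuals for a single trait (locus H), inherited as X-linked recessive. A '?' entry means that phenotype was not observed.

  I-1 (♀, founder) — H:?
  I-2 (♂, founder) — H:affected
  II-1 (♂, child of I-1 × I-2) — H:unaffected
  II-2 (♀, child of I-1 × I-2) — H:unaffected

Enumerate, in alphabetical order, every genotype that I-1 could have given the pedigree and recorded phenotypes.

I-1 ∈ {X^HX^H, X^HX^h}

H/I-1 ? ·: X^HX^H|X^HX^h
H/I-2 aff ·: X^hY
H/II-1 un I-1×I-2: X^HY
H/II-2 un I-1×I-2: X^HX^h
⇒ H over [I-1,I-2,II-1,II-2]: 2 consistent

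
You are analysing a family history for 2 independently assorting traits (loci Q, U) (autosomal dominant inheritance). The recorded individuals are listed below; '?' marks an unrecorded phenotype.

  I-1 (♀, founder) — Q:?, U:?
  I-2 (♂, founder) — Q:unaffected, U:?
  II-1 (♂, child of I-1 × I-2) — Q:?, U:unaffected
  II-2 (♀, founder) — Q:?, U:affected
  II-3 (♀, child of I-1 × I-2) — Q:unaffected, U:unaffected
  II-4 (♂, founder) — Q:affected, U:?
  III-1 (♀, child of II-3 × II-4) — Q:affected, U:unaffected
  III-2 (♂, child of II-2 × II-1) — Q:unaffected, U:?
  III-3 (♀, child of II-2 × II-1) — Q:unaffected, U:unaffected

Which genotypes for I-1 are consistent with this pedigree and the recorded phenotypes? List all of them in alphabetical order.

I-1 ∈ {Qq Uu, Qq uu, qq Uu, qq uu}

Q/I-1 ? ·: qq|Qq
Q/I-2 un ·: qq
Q/II-1 ? I-1×I-2: qq|Qq
Q/II-2 ? ·: qq|Qq
Q/II-3 un I-1×I-2: qq
Q/II-4 aff ·: Qq|QQ
Q/III-1 aff II-3×II-4: Qq
Q/III-2 un II-2×II-1: qq
Q/III-3 un II-2×II-1: qq
⇒ Q over [I-1,I-2,II-1,II-2,II-3,II-4,III-1,III-2,III-3]: 12 consistent
U/I-1 ? ·: uu|Uu
U/I-2 ? ·: uu|Uu
U/II-1 un I-1×I-2: uu
U/II-2 aff ·: Uu
U/II-3 un I-1×I-2: uu
U/II-4 ? ·: uu|Uu
U/III-1 un II-3×II-4: uu
U/III-2 ? II-2×II-1: uu|Uu
U/III-3 un II-2×II-1: uu
⇒ U over [I-1,I-2,II-1,II-2,II-3,II-4,III-1,III-2,III-3]: 16 consistent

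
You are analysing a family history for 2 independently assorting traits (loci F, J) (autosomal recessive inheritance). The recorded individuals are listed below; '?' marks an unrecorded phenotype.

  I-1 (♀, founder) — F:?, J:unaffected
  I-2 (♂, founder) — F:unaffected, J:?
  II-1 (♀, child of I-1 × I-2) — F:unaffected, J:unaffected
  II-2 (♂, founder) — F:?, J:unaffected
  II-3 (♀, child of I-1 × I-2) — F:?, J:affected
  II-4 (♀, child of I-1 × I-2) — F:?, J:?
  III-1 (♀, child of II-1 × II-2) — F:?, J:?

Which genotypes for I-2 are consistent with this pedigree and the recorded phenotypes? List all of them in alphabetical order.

F/I-1 ? ·: FF|Ff|ff
F/I-2 un ·: FF|Ff
F/II-1 un I-1×I-2: FF|Ff
F/II-2 ? ·: FF|Ff|ff
F/II-3 ? I-1×I-2: FF|Ff|ff
F/II-4 ? I-1×I-2: FF|Ff|ff
F/III-1 ? II-1×II-2: FF|Ff|ff
⇒ F over [I-1,I-2,II-1,II-2,II-3,II-4,III-1]: 226 consistent
J/I-1 un ·: Jj
J/I-2 ? ·: Jj|jj
J/II-1 un I-1×I-2: JJ|Jj
J/II-2 un ·: JJ|Jj
J/II-3 aff I-1×I-2: jj
J/II-4 ? I-1×I-2: JJ|Jj|jj
J/III-1 ? II-1×II-2: JJ|Jj|jj
⇒ J over [I-1,I-2,II-1,II-2,II-3,II-4,III-1]: 34 consistent

I-2 ∈ {FF Jj, FF jj, Ff Jj, Ff jj}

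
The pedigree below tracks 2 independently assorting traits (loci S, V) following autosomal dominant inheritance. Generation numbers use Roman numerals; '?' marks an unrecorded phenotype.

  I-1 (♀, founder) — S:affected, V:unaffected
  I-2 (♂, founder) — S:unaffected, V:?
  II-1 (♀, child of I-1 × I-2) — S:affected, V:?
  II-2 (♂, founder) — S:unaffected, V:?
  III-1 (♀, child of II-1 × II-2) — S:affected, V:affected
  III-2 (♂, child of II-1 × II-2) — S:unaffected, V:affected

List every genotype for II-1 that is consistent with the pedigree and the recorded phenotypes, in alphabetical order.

II-1 ∈ {Ss Vv, Ss vv}

S/I-1 aff ·: Ss|SS
S/I-2 un ·: ss
S/II-1 aff I-1×I-2: Ss
S/II-2 un ·: ss
S/III-1 aff II-1×II-2: Ss
S/III-2 un II-1×II-2: ss
⇒ S over [I-1,I-2,II-1,II-2,III-1,III-2]: 2 consistent
V/I-1 un ·: vv
V/I-2 ? ·: vv|Vv|VV
V/II-1 ? I-1×I-2: vv|Vv
V/II-2 ? ·: vv|Vv|VV
V/III-1 aff II-1×II-2: Vv|VV
V/III-2 aff II-1×II-2: Vv|VV
⇒ V over [I-1,I-2,II-1,II-2,III-1,III-2]: 22 consistent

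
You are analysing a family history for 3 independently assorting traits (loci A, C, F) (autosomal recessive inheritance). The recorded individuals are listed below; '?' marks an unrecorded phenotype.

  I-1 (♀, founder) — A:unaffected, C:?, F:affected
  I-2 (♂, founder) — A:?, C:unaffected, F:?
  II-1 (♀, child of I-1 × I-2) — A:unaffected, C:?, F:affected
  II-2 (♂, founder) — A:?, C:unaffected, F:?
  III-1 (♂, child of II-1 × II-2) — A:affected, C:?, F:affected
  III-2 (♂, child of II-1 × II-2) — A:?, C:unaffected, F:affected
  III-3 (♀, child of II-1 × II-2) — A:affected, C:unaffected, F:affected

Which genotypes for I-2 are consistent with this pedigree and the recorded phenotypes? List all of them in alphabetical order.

I-2 ∈ {AA CC Ff, AA CC ff, AA Cc Ff, AA Cc ff, Aa CC Ff, Aa CC ff, Aa Cc Ff, Aa Cc ff, aa CC Ff, aa CC ff, aa Cc Ff, aa Cc ff}

A/I-1 un ·: AA|Aa
A/I-2 ? ·: AA|Aa|aa
A/II-1 un I-1×I-2: Aa
A/II-2 ? ·: Aa|aa
A/III-1 aff II-1×II-2: aa
A/III-2 ? II-1×II-2: AA|Aa|aa
A/III-3 aff II-1×II-2: aa
⇒ A over [I-1,I-2,II-1,II-2,III-1,III-2,III-3]: 25 consistent
C/I-1 ? ·: CC|Cc|cc
C/I-2 un ·: CC|Cc
C/II-1 ? I-1×I-2: CC|Cc|cc
C/II-2 un ·: CC|Cc
C/III-1 ? II-1×II-2: CC|Cc|cc
C/III-2 un II-1×II-2: CC|Cc
C/III-3 un II-1×II-2: CC|Cc
⇒ C over [I-1,I-2,II-1,II-2,III-1,III-2,III-3]: 142 consistent
F/I-1 aff ·: ff
F/I-2 ? ·: Ff|ff
F/II-1 aff I-1×I-2: ff
F/II-2 ? ·: Ff|ff
F/III-1 aff II-1×II-2: ff
F/III-2 aff II-1×II-2: ff
F/III-3 aff II-1×II-2: ff
⇒ F over [I-1,I-2,II-1,II-2,III-1,III-2,III-3]: 4 consistent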